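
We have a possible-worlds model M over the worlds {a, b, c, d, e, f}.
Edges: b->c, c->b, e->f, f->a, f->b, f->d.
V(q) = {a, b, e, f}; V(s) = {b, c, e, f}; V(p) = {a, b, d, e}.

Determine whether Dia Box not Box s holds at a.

Recall that Box ψ holds at a world iff ψ holds at every accessible world, and Dia ψ holds iff ψ holds at some accessible world.
At a: no accessible worlds, so Dia Box not Box s is false.

No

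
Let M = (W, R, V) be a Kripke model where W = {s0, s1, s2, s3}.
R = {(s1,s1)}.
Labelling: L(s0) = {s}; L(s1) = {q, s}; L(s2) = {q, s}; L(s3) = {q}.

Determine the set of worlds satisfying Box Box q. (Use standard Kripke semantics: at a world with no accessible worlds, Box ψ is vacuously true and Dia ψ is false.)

s0, s1, s2, s3

Let φ = Box Box q. Evaluate φ at each world:
  s0 (successors ∅): φ is true.
  s1 (successors {s1}): φ is true.
  s2 (successors ∅): φ is true.
  s3 (successors ∅): φ is true.
For instance, at s1:
  At s1: Box Box q requires Box q at every successor {s1}.
      At s1: Box q requires q at every successor {s1}.
        At s1: q is true.
      So Box q is true at s1.
  So Box Box q is true at s1.
Satisfying worlds: {s0, s1, s2, s3}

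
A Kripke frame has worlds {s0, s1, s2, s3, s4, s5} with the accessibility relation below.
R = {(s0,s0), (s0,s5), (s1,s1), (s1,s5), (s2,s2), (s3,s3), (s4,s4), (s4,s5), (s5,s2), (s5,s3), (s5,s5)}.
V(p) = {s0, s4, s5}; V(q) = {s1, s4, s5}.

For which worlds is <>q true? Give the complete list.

s0, s1, s4, s5

Let φ = <>q. Evaluate φ at each world:
  s0 (successors {s0, s5}): φ is true.
  s1 (successors {s1, s5}): φ is true.
  s2 (successors {s2}): φ is false.
  s3 (successors {s3}): φ is false.
  s4 (successors {s4, s5}): φ is true.
  s5 (successors {s2, s3, s5}): φ is true.
For instance, at s3:
  At s3: <>q requires q at some successor in {s3}.
    At s3: q is false.
  So <>q is false at s3.
Satisfying worlds: {s0, s1, s4, s5}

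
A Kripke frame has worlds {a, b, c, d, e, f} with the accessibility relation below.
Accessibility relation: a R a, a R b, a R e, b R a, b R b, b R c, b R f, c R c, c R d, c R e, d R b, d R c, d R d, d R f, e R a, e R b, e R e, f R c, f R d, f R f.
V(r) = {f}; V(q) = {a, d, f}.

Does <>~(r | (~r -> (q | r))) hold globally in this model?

Let φ = <>~(r | (~r -> (q | r))). Evaluate φ at each world:
  a (successors {a, b, e}): φ is true.
  b (successors {a, b, c, f}): φ is true.
  c (successors {c, d, e}): φ is true.
  d (successors {b, c, d, f}): φ is true.
  e (successors {a, b, e}): φ is true.
  f (successors {c, d, f}): φ is true.
For instance, at d:
  At d: <>~(r | (~r -> (q | r))) requires ~(r | (~r -> (q | r))) at some successor in {b, c, d, f}.
    ~(r | (~r -> (q | r))) holds at b, so <>~(r | (~r -> (q | r))) is true at d.

Yes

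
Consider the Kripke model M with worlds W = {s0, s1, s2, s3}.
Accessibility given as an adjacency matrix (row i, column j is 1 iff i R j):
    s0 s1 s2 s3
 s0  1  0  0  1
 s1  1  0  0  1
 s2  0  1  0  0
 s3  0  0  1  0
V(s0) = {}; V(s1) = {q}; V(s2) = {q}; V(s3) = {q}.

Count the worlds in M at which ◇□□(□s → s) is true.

4

Let φ = ◇□□(□s → s). Evaluate φ at each world:
  s0 (successors {s0, s3}): φ is true.
  s1 (successors {s0, s3}): φ is true.
  s2 (successors {s1}): φ is true.
  s3 (successors {s2}): φ is true.
For instance, at s0:
  At s0: ◇□□(□s → s) requires □□(□s → s) at some successor in {s0, s3}.
    □□(□s → s) holds at s0, so ◇□□(□s → s) is true at s0.
      At s0: □□(□s → s) requires □(□s → s) at every successor {s0, s3}.
        At s0: □(□s → s) is true.
        At s3: □(□s → s) is true.
      So □□(□s → s) is true at s0.
Satisfying worlds: {s0, s1, s2, s3}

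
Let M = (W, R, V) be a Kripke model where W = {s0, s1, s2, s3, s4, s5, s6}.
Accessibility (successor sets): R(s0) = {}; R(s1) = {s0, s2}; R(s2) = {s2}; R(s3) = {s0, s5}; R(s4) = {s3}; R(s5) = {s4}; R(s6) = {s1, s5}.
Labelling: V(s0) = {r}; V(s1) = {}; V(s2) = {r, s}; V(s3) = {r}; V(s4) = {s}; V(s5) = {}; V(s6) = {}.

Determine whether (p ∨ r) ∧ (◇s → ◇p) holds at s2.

No

At s2: p ∨ r is true, ◇s → ◇p is false, so (p ∨ r) ∧ (◇s → ◇p) is false.
  At s2: ◇s is true, ◇p is false, so ◇s → ◇p is false.
    At s2: ◇s requires s at some successor in {s2}.
      s holds at s2, so ◇s is true at s2.
    At s2: ◇p requires p at some successor in {s2}.
      At s2: p is false.
    So ◇p is false at s2.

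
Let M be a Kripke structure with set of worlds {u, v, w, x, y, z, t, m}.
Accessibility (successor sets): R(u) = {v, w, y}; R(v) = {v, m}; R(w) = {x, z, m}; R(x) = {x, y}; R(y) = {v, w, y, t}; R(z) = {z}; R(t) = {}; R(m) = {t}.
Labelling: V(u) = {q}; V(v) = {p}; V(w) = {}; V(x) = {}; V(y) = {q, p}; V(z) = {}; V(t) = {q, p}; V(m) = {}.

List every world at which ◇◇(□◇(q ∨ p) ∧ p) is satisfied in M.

u, v, w, x, y

Let φ = ◇◇(□◇(q ∨ p) ∧ p). Evaluate φ at each world:
  u (successors {v, w, y}): φ is true.
  v (successors {v, m}): φ is true.
  w (successors {x, z, m}): φ is true.
  x (successors {x, y}): φ is true.
  y (successors {v, w, y, t}): φ is true.
  z (successors {z}): φ is false.
  t (successors ∅): φ is false.
  m (successors {t}): φ is false.
For instance, at x:
  At x: ◇◇(□◇(q ∨ p) ∧ p) requires ◇(□◇(q ∨ p) ∧ p) at some successor in {x, y}.
    ◇(□◇(q ∨ p) ∧ p) holds at y, so ◇◇(□◇(q ∨ p) ∧ p) is true at x.
      At y: ◇(□◇(q ∨ p) ∧ p) requires □◇(q ∨ p) ∧ p at some successor in {v, w, y, t}.
        □◇(q ∨ p) ∧ p holds at v, so ◇(□◇(q ∨ p) ∧ p) is true at y.
Satisfying worlds: {u, v, w, x, y}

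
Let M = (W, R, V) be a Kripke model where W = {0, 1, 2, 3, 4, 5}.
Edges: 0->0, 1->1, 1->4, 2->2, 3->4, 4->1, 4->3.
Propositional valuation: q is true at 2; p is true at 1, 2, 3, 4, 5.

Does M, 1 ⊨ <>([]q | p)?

Yes

Recall that []ψ holds at a world iff ψ holds at every accessible world, and <>ψ holds iff ψ holds at some accessible world.
At 1: <>([]q | p) requires []q | p at some successor in {1, 4}.
  []q | p holds at 1, so <>([]q | p) is true at 1.
    At 1: []q is false, p is true, so []q | p is true.
      At 1: []q requires q at every successor {1, 4}.
        q fails at 1, so []q is false at 1.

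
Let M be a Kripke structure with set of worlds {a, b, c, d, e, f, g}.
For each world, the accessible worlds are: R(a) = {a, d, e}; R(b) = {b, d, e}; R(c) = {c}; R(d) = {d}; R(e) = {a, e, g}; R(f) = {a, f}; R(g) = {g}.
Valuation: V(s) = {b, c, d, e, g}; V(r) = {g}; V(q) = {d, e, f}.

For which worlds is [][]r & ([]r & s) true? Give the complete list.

Let φ = [][]r & ([]r & s). Evaluate φ at each world:
  a (successors {a, d, e}): φ is false.
  b (successors {b, d, e}): φ is false.
  c (successors {c}): φ is false.
  d (successors {d}): φ is false.
  e (successors {a, e, g}): φ is false.
  f (successors {a, f}): φ is false.
  g (successors {g}): φ is true.
For instance, at d:
  At d: [][]r is false, []r & s is false, so [][]r & ([]r & s) is false.
    At d: [][]r requires []r at every successor {d}.
      []r fails at d, so [][]r is false at d.
    At d: []r is false, s is true, so []r & s is false.
      At d: []r requires r at every successor {d}.
        r fails at d, so []r is false at d.
Satisfying worlds: {g}

g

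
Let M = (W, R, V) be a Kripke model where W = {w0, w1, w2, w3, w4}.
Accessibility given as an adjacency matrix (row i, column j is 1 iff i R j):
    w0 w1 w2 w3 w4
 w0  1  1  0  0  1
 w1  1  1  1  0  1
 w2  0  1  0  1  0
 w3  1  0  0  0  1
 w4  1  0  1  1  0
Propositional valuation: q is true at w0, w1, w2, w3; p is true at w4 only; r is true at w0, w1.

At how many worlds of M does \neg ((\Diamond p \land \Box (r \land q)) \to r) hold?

0

Let φ = \neg ((\Diamond p \land \Box (r \land q)) \to r). Evaluate φ at each world:
  w0 (successors {w0, w1, w4}): φ is false.
  w1 (successors {w0, w1, w2, w4}): φ is false.
  w2 (successors {w1, w3}): φ is false.
  w3 (successors {w0, w4}): φ is false.
  w4 (successors {w0, w2, w3}): φ is false.
For instance, at w4:
  At w4: (\Diamond p \land \Box (r \land q)) \to r is true, so \neg ((\Diamond p \land \Box (r \land q)) \to r) is false.
    At w4: \Diamond p \land \Box (r \land q) is false, r is false, so (\Diamond p \land \Box (r \land q)) \to r is true.
      At w4: \Diamond p is false, \Box (r \land q) is false, so \Diamond p \land \Box (r \land q) is false.
Satisfying worlds: none.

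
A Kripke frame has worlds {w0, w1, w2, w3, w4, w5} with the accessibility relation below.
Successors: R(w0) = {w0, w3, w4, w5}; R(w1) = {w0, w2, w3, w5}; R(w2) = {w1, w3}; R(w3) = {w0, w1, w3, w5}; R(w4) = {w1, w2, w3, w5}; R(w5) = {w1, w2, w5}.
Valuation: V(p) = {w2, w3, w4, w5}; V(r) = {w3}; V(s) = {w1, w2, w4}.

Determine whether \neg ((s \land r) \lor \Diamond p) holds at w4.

No

At w4: (s \land r) \lor \Diamond p is true, so \neg ((s \land r) \lor \Diamond p) is false.
  At w4: s \land r is false, \Diamond p is true, so (s \land r) \lor \Diamond p is true.
    At w4: \Diamond p requires p at some successor in {w1, w2, w3, w5}.
      p holds at w2, so \Diamond p is true at w4.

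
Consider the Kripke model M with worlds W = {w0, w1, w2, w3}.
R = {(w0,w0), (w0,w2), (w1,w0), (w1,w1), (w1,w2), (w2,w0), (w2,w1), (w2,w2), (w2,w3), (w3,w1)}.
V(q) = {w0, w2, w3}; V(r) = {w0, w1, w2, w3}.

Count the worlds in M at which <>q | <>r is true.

4

Let φ = <>q | <>r. Evaluate φ at each world:
  w0 (successors {w0, w2}): φ is true.
  w1 (successors {w0, w1, w2}): φ is true.
  w2 (successors {w0, w1, w2, w3}): φ is true.
  w3 (successors {w1}): φ is true.
For instance, at w0:
  At w0: <>q is true, <>r is true, so <>q | <>r is true.
    At w0: <>q requires q at some successor in {w0, w2}.
      q holds at w0, so <>q is true at w0.
    At w0: <>r requires r at some successor in {w0, w2}.
      r holds at w0, so <>r is true at w0.
Satisfying worlds: {w0, w1, w2, w3}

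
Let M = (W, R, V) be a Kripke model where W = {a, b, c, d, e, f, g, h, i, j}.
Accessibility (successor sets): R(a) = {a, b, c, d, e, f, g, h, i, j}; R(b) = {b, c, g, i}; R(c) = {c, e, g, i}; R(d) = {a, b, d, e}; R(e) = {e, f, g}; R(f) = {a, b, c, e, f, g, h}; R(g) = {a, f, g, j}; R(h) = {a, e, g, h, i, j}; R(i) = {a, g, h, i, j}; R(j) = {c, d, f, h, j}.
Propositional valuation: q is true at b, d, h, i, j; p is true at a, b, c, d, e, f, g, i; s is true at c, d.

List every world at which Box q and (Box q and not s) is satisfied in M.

none

Let φ = Box q and (Box q and not s). Evaluate φ at each world:
  a (successors {a, b, c, d, e, f, g, h, i, j}): φ is false.
  b (successors {b, c, g, i}): φ is false.
  c (successors {c, e, g, i}): φ is false.
  d (successors {a, b, d, e}): φ is false.
  e (successors {e, f, g}): φ is false.
  f (successors {a, b, c, e, f, g, h}): φ is false.
  g (successors {a, f, g, j}): φ is false.
  h (successors {a, e, g, h, i, j}): φ is false.
  i (successors {a, g, h, i, j}): φ is false.
  j (successors {c, d, f, h, j}): φ is false.
For instance, at d:
  At d: Box q is false, Box q and not s is false, so Box q and (Box q and not s) is false.
    At d: Box q requires q at every successor {a, b, d, e}.
      q fails at a, so Box q is false at d.
    At d: Box q is false, not s is false, so Box q and not s is false.
      At d: Box q requires q at every successor {a, b, d, e}.
        q fails at a, so Box q is false at d.
Satisfying worlds: none.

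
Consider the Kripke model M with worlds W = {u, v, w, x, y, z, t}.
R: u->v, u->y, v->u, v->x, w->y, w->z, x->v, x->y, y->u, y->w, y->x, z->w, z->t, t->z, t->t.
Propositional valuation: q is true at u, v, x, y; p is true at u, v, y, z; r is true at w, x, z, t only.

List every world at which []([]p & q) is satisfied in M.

Recall that []ψ holds at a world iff ψ holds at every accessible world, and <>ψ holds iff ψ holds at some accessible world.
Let φ = []([]p & q). Evaluate φ at each world:
  u (successors {v, y}): φ is false.
  v (successors {u, x}): φ is true.
  w (successors {y, z}): φ is false.
  x (successors {v, y}): φ is false.
  y (successors {u, w, x}): φ is false.
  z (successors {w, t}): φ is false.
  t (successors {z, t}): φ is false.
For instance, at w:
  At w: []([]p & q) requires []p & q at every successor {y, z}.
    []p & q fails at y, so []([]p & q) is false at w.
      At y: []p is false, q is true, so []p & q is false.
Satisfying worlds: {v}

v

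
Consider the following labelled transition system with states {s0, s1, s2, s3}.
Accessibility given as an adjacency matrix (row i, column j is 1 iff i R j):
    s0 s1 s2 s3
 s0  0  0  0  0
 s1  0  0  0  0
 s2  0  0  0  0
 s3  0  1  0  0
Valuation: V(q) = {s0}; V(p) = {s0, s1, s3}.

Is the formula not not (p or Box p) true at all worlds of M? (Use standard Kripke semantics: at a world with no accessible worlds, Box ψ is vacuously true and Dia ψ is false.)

Recall that Box ψ holds at a world iff ψ holds at every accessible world, and Dia ψ holds iff ψ holds at some accessible world.
Let φ = not not (p or Box p). Evaluate φ at each world:
  s0 (successors ∅): φ is true.
  s1 (successors ∅): φ is true.
  s2 (successors ∅): φ is true.
  s3 (successors {s1}): φ is true.
For instance, at s3:
  At s3: not (p or Box p) is false, so not not (p or Box p) is true.
    At s3: p or Box p is true, so not (p or Box p) is false.
      At s3: p is true, Box p is true, so p or Box p is true.

Yes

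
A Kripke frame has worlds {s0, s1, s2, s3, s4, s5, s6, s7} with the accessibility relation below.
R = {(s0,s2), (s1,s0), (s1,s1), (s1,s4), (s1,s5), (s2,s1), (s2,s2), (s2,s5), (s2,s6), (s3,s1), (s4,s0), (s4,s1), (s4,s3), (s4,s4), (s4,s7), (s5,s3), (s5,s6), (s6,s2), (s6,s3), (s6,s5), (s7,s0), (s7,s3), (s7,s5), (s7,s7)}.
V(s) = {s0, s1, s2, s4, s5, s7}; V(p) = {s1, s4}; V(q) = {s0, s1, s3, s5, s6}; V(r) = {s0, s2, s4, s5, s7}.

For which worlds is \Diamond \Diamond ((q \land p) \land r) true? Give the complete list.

Recall that \Diamond ψ holds at a world iff ψ holds at some accessible world.
Let φ = \Diamond \Diamond ((q \land p) \land r). Evaluate φ at each world:
  s0 (successors {s2}): φ is false.
  s1 (successors {s0, s1, s4, s5}): φ is false.
  s2 (successors {s1, s2, s5, s6}): φ is false.
  s3 (successors {s1}): φ is false.
  s4 (successors {s0, s1, s3, s4, s7}): φ is false.
  s5 (successors {s3, s6}): φ is false.
  s6 (successors {s2, s3, s5}): φ is false.
  s7 (successors {s0, s3, s5, s7}): φ is false.
For instance, at s2:
  At s2: \Diamond \Diamond ((q \land p) \land r) requires \Diamond ((q \land p) \land r) at some successor in {s1, s2, s5, s6}.
    At s1: \Diamond ((q \land p) \land r) is false.
    At s2: \Diamond ((q \land p) \land r) is false.
    At s5: \Diamond ((q \land p) \land r) is false.
    At s6: \Diamond ((q \land p) \land r) is false.
  So \Diamond \Diamond ((q \land p) \land r) is false at s2.
Satisfying worlds: none.

none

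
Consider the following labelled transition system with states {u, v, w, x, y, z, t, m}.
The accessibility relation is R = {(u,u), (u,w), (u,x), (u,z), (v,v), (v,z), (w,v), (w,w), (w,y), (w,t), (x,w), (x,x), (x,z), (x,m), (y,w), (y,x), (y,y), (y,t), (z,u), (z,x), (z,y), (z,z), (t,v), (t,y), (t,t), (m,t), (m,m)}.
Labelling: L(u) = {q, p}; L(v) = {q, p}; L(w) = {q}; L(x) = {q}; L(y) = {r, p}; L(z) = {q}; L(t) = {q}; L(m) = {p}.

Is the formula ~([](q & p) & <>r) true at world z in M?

Yes

At z: [](q & p) & <>r is false, so ~([](q & p) & <>r) is true.
  At z: [](q & p) is false, <>r is true, so [](q & p) & <>r is false.
    At z: [](q & p) requires q & p at every successor {u, x, y, z}.
      q & p fails at x, so [](q & p) is false at z.
    At z: <>r requires r at some successor in {u, x, y, z}.
      r holds at y, so <>r is true at z.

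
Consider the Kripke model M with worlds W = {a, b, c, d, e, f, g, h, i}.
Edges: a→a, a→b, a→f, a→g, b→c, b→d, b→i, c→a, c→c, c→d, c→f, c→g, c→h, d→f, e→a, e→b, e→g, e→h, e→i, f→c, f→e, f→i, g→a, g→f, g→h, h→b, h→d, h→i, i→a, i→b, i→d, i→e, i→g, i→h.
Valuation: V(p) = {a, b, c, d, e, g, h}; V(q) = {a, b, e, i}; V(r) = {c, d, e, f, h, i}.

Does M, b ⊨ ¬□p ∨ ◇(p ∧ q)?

Yes

At b: ¬□p is true, ◇(p ∧ q) is false, so ¬□p ∨ ◇(p ∧ q) is true.
  At b: □p is false, so ¬□p is true.
    At b: □p requires p at every successor {c, d, i}.
      p fails at i, so □p is false at b.
  At b: ◇(p ∧ q) requires p ∧ q at some successor in {c, d, i}.
    At c: p ∧ q is false.
    At d: p ∧ q is false.
    At i: p ∧ q is false.
  So ◇(p ∧ q) is false at b.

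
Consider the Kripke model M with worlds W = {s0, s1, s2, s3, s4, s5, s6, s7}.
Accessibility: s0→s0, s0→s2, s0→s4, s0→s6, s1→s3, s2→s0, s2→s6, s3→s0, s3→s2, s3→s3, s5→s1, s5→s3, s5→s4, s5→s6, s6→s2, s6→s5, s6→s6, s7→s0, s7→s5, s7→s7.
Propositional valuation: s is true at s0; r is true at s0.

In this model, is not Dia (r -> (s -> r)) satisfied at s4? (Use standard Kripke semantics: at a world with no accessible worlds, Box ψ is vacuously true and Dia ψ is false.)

Yes

At s4: Dia (r -> (s -> r)) is false, so not Dia (r -> (s -> r)) is true.
  At s4: no accessible worlds, so Dia (r -> (s -> r)) is false.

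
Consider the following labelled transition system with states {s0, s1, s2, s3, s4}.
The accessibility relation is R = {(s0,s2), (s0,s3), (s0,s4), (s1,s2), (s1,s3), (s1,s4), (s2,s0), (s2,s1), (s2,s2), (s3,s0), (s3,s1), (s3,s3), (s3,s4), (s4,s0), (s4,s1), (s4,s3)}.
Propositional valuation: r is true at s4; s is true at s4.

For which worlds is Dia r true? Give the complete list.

s0, s1, s3

Let φ = Dia r. Evaluate φ at each world:
  s0 (successors {s2, s3, s4}): φ is true.
  s1 (successors {s2, s3, s4}): φ is true.
  s2 (successors {s0, s1, s2}): φ is false.
  s3 (successors {s0, s1, s3, s4}): φ is true.
  s4 (successors {s0, s1, s3}): φ is false.
For instance, at s0:
  At s0: Dia r requires r at some successor in {s2, s3, s4}.
    r holds at s4, so Dia r is true at s0.
Satisfying worlds: {s0, s1, s3}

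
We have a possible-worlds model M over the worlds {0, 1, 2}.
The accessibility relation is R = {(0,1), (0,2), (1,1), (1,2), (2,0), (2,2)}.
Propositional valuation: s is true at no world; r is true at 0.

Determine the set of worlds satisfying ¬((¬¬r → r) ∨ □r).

none

Let φ = ¬((¬¬r → r) ∨ □r). Evaluate φ at each world:
  0 (successors {1, 2}): φ is false.
  1 (successors {1, 2}): φ is false.
  2 (successors {0, 2}): φ is false.
For instance, at 1:
  At 1: (¬¬r → r) ∨ □r is true, so ¬((¬¬r → r) ∨ □r) is false.
    At 1: ¬¬r → r is true, □r is false, so (¬¬r → r) ∨ □r is true.
      At 1: □r requires r at every successor {1, 2}.
        r fails at 1, so □r is false at 1.
Satisfying worlds: none.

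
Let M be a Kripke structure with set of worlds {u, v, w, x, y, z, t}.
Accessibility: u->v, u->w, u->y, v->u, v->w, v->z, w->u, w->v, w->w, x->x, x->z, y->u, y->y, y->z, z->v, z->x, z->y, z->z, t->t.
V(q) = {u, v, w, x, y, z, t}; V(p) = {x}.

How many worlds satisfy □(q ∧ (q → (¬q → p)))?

7

Let φ = □(q ∧ (q → (¬q → p))). Evaluate φ at each world:
  u (successors {v, w, y}): φ is true.
  v (successors {u, w, z}): φ is true.
  w (successors {u, v, w}): φ is true.
  x (successors {x, z}): φ is true.
  y (successors {u, y, z}): φ is true.
  z (successors {v, x, y, z}): φ is true.
  t (successors {t}): φ is true.
For instance, at w:
  At w: □(q ∧ (q → (¬q → p))) requires q ∧ (q → (¬q → p)) at every successor {u, v, w}.
    At u: q ∧ (q → (¬q → p)) is true.
    At v: q ∧ (q → (¬q → p)) is true.
    At w: q ∧ (q → (¬q → p)) is true.
  So □(q ∧ (q → (¬q → p))) is true at w.
Satisfying worlds: {u, v, w, x, y, z, t}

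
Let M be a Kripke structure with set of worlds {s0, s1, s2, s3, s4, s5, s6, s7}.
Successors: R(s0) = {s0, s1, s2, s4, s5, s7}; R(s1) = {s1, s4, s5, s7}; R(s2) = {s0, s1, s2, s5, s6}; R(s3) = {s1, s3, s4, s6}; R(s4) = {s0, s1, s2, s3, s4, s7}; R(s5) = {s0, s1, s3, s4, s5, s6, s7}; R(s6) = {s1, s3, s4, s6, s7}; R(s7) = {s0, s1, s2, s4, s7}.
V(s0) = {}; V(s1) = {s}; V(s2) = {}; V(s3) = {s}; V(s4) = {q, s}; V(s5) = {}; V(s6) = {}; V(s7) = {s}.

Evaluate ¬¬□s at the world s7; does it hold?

Recall that □ψ holds at a world iff ψ holds at every accessible world, and ◇ψ holds iff ψ holds at some accessible world.
At s7: ¬□s is true, so ¬¬□s is false.
  At s7: □s is false, so ¬□s is true.
    At s7: □s requires s at every successor {s0, s1, s2, s4, s7}.
      s fails at s0, so □s is false at s7.

No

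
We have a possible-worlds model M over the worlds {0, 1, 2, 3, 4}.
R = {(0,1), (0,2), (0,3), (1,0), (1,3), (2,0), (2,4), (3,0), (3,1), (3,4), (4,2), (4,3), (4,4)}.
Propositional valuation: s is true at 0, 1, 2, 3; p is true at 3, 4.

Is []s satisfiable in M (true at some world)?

Let φ = []s. Evaluate φ at each world:
  0 (successors {1, 2, 3}): φ is true.
  1 (successors {0, 3}): φ is true.
  2 (successors {0, 4}): φ is false.
  3 (successors {0, 1, 4}): φ is false.
  4 (successors {2, 3, 4}): φ is false.
Detail at 0 (witness):
  At 0: []s requires s at every successor {1, 2, 3}.
    At 1: s is true.
    At 2: s is true.
    At 3: s is true.
  So []s is true at 0.

Yes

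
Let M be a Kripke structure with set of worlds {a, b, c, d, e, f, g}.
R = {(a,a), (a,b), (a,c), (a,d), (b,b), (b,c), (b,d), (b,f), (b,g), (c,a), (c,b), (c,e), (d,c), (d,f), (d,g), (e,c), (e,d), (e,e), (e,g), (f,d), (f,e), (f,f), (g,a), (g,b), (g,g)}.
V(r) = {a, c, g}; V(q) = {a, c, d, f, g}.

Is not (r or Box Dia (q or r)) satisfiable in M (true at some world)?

No

Let φ = not (r or Box Dia (q or r)). Evaluate φ at each world:
  a (successors {a, b, c, d}): φ is false.
  b (successors {b, c, d, f, g}): φ is false.
  c (successors {a, b, e}): φ is false.
  d (successors {c, f, g}): φ is false.
  e (successors {c, d, e, g}): φ is false.
  f (successors {d, e, f}): φ is false.
  g (successors {a, b, g}): φ is false.
For instance, at f:
  At f: r or Box Dia (q or r) is true, so not (r or Box Dia (q or r)) is false.
    At f: r is false, Box Dia (q or r) is true, so r or Box Dia (q or r) is true.
      At f: Box Dia (q or r) requires Dia (q or r) at every successor {d, e, f}.
        At d: Dia (q or r) is true.
        At e: Dia (q or r) is true.
        At f: Dia (q or r) is true.
      So Box Dia (q or r) is true at f.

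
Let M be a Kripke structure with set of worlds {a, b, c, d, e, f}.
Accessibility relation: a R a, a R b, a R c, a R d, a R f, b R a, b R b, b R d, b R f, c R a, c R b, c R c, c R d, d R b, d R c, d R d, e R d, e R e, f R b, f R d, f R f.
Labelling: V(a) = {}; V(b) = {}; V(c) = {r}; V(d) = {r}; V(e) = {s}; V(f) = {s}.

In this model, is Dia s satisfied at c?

No

At c: Dia s requires s at some successor in {a, b, c, d}.
  At a: s is false.
  At b: s is false.
  At c: s is false.
  At d: s is false.
So Dia s is false at c.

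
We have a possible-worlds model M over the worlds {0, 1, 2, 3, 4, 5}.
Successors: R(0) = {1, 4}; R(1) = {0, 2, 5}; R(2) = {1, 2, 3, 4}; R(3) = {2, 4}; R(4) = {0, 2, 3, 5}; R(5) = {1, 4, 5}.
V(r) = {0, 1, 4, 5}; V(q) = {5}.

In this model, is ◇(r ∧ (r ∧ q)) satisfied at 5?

At 5: ◇(r ∧ (r ∧ q)) requires r ∧ (r ∧ q) at some successor in {1, 4, 5}.
  r ∧ (r ∧ q) holds at 5, so ◇(r ∧ (r ∧ q)) is true at 5.

Yes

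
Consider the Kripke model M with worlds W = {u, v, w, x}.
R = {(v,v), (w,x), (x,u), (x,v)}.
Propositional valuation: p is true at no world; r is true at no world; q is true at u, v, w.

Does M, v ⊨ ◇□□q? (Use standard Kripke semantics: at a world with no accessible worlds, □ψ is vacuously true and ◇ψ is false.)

Yes

Recall that □ψ holds at a world iff ψ holds at every accessible world, and ◇ψ holds iff ψ holds at some accessible world.
At v: ◇□□q requires □□q at some successor in {v}.
  □□q holds at v, so ◇□□q is true at v.
    At v: □□q requires □q at every successor {v}.
      At v: □q is true.
    So □□q is true at v.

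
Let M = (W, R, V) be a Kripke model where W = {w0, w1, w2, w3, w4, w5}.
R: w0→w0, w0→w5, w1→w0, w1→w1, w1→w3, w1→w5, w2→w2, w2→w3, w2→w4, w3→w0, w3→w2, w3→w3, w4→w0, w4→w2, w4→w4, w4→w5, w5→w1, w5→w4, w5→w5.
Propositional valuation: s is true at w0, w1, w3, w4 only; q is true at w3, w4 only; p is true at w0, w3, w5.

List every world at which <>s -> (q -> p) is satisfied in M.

Let φ = <>s -> (q -> p). Evaluate φ at each world:
  w0 (successors {w0, w5}): φ is true.
  w1 (successors {w0, w1, w3, w5}): φ is true.
  w2 (successors {w2, w3, w4}): φ is true.
  w3 (successors {w0, w2, w3}): φ is true.
  w4 (successors {w0, w2, w4, w5}): φ is false.
  w5 (successors {w1, w4, w5}): φ is true.
For instance, at w3:
  At w3: <>s is true, q -> p is true, so <>s -> (q -> p) is true.
    At w3: <>s requires s at some successor in {w0, w2, w3}.
      s holds at w0, so <>s is true at w3.
Satisfying worlds: {w0, w1, w2, w3, w5}

w0, w1, w2, w3, w5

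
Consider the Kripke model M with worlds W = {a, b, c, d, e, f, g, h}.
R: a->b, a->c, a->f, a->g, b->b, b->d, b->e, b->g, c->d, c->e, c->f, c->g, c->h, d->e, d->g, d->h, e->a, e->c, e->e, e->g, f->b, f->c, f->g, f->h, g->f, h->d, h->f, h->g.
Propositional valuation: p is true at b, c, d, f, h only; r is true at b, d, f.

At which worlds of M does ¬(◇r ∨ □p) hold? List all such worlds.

d, e

Let φ = ¬(◇r ∨ □p). Evaluate φ at each world:
  a (successors {b, c, f, g}): φ is false.
  b (successors {b, d, e, g}): φ is false.
  c (successors {d, e, f, g, h}): φ is false.
  d (successors {e, g, h}): φ is true.
  e (successors {a, c, e, g}): φ is true.
  f (successors {b, c, g, h}): φ is false.
  g (successors {f}): φ is false.
  h (successors {d, f, g}): φ is false.
For instance, at e:
  At e: ◇r ∨ □p is false, so ¬(◇r ∨ □p) is true.
    At e: ◇r is false, □p is false, so ◇r ∨ □p is false.
      At e: ◇r requires r at some successor in {a, c, e, g}.
        At a: r is false.
        At c: r is false.
        At e: r is false.
        At g: r is false.
      So ◇r is false at e.
      At e: □p requires p at every successor {a, c, e, g}.
        p fails at a, so □p is false at e.
Satisfying worlds: {d, e}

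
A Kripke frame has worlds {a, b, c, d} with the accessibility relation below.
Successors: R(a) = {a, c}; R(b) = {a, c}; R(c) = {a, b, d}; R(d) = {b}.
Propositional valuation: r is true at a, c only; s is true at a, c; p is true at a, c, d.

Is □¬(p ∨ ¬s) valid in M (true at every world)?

No

Let φ = □¬(p ∨ ¬s). Evaluate φ at each world:
  a (successors {a, c}): φ is false.
  b (successors {a, c}): φ is false.
  c (successors {a, b, d}): φ is false.
  d (successors {b}): φ is false.
Detail at a (counterexample):
  At a: □¬(p ∨ ¬s) requires ¬(p ∨ ¬s) at every successor {a, c}.
    ¬(p ∨ ¬s) fails at a, so □¬(p ∨ ¬s) is false at a.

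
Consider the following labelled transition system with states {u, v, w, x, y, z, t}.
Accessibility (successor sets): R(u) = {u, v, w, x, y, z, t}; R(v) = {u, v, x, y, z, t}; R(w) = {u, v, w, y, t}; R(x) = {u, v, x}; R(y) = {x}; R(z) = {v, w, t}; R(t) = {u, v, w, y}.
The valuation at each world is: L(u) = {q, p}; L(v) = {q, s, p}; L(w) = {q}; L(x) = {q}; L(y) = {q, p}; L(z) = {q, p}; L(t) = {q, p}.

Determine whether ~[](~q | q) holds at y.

At y: [](~q | q) is true, so ~[](~q | q) is false.
  At y: [](~q | q) requires ~q | q at every successor {x}.
    At x: ~q | q is true.
  So [](~q | q) is true at y.

No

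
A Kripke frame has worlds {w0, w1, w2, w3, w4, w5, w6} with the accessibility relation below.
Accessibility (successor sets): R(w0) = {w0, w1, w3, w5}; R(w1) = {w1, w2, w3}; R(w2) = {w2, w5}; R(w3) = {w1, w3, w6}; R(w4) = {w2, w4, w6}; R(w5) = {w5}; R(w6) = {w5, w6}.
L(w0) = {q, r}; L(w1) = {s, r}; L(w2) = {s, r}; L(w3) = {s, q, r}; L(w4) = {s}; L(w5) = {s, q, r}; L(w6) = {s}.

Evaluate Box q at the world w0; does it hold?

At w0: Box q requires q at every successor {w0, w1, w3, w5}.
  q fails at w1, so Box q is false at w0.

No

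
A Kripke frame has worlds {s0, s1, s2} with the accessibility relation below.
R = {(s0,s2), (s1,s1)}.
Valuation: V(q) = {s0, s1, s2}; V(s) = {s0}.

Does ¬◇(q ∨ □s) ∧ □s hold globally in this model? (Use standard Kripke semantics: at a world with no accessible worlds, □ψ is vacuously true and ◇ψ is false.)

Let φ = ¬◇(q ∨ □s) ∧ □s. Evaluate φ at each world:
  s0 (successors {s2}): φ is false.
  s1 (successors {s1}): φ is false.
  s2 (successors ∅): φ is true.
Detail at s0 (counterexample):
  At s0: ¬◇(q ∨ □s) is false, □s is false, so ¬◇(q ∨ □s) ∧ □s is false.
    At s0: ◇(q ∨ □s) is true, so ¬◇(q ∨ □s) is false.
      At s0: ◇(q ∨ □s) requires q ∨ □s at some successor in {s2}.
        q ∨ □s holds at s2, so ◇(q ∨ □s) is true at s0.
    At s0: □s requires s at every successor {s2}.
      s fails at s2, so □s is false at s0.

No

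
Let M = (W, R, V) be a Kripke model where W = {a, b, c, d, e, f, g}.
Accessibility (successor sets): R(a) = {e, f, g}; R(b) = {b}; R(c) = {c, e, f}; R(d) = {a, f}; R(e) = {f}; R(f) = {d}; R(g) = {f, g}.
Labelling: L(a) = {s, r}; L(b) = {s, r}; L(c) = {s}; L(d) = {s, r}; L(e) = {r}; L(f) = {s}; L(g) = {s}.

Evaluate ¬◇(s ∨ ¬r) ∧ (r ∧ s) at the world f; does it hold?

No

At f: ¬◇(s ∨ ¬r) is false, r ∧ s is false, so ¬◇(s ∨ ¬r) ∧ (r ∧ s) is false.
  At f: ◇(s ∨ ¬r) is true, so ¬◇(s ∨ ¬r) is false.
    At f: ◇(s ∨ ¬r) requires s ∨ ¬r at some successor in {d}.
      s ∨ ¬r holds at d, so ◇(s ∨ ¬r) is true at f.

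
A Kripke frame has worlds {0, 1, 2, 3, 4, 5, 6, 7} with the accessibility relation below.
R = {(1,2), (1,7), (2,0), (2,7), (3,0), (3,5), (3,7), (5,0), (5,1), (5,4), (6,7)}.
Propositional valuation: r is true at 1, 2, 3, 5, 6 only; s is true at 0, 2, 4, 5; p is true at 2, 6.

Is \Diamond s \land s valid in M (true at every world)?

No

Let φ = \Diamond s \land s. Evaluate φ at each world:
  0 (successors ∅): φ is false.
  1 (successors {2, 7}): φ is false.
  2 (successors {0, 7}): φ is true.
  3 (successors {0, 5, 7}): φ is false.
  4 (successors ∅): φ is false.
  5 (successors {0, 1, 4}): φ is true.
  6 (successors {7}): φ is false.
  7 (successors ∅): φ is false.
Detail at 0 (counterexample):
  At 0: \Diamond s is false, s is true, so \Diamond s \land s is false.
    At 0: no accessible worlds, so \Diamond s is false.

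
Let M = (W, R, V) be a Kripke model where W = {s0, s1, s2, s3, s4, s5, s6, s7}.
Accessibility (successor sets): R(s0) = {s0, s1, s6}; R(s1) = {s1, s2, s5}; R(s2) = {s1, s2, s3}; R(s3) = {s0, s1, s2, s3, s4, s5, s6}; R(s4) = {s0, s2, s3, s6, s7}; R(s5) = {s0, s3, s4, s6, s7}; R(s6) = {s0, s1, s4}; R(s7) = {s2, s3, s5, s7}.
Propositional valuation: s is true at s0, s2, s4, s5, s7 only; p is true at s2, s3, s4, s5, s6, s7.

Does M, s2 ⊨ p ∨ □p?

At s2: p is true, □p is false, so p ∨ □p is true.
  At s2: □p requires p at every successor {s1, s2, s3}.
    p fails at s1, so □p is false at s2.

Yes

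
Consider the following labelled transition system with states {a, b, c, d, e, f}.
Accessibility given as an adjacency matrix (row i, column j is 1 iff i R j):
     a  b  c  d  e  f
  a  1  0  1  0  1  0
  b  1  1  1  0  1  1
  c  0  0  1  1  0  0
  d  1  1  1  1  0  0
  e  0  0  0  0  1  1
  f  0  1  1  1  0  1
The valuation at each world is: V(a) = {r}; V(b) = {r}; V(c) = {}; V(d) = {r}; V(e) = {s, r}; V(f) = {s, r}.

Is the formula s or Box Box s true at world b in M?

At b: s is false, Box Box s is false, so s or Box Box s is false.
  At b: Box Box s requires Box s at every successor {a, b, c, e, f}.
    Box s fails at a, so Box Box s is false at b.
      At a: Box s requires s at every successor {a, c, e}.
        s fails at a, so Box s is false at a.

No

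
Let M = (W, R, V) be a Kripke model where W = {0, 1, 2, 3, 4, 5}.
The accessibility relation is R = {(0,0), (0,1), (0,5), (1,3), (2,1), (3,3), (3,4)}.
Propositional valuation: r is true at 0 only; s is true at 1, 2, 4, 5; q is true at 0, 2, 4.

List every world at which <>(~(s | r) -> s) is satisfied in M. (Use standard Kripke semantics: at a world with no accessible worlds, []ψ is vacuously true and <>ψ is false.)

0, 2, 3

Let φ = <>(~(s | r) -> s). Evaluate φ at each world:
  0 (successors {0, 1, 5}): φ is true.
  1 (successors {3}): φ is false.
  2 (successors {1}): φ is true.
  3 (successors {3, 4}): φ is true.
  4 (successors ∅): φ is false.
  5 (successors ∅): φ is false.
For instance, at 3:
  At 3: <>(~(s | r) -> s) requires ~(s | r) -> s at some successor in {3, 4}.
    ~(s | r) -> s holds at 4, so <>(~(s | r) -> s) is true at 3.
Satisfying worlds: {0, 2, 3}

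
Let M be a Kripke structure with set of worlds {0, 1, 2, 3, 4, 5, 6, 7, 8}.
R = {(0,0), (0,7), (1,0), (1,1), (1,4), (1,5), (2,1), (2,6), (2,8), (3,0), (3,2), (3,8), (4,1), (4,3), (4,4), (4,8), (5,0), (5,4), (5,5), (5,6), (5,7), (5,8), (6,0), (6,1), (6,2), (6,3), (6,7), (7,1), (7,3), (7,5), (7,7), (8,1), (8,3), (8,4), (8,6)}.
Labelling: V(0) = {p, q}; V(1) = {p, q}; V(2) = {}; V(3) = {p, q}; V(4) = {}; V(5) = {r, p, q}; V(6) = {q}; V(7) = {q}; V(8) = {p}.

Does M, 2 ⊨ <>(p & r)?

At 2: <>(p & r) requires p & r at some successor in {1, 6, 8}.
  At 1: p & r is false.
  At 6: p & r is false.
  At 8: p & r is false.
So <>(p & r) is false at 2.

No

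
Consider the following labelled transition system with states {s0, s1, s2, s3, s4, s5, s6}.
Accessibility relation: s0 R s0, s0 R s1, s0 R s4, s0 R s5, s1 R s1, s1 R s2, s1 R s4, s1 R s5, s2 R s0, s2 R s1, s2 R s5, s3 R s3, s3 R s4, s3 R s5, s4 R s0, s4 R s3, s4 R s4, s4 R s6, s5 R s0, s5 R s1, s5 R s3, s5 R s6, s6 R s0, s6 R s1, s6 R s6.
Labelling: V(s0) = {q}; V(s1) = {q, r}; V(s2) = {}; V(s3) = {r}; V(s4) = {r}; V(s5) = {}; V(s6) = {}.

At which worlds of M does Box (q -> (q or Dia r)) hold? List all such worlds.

Recall that Box ψ holds at a world iff ψ holds at every accessible world, and Dia ψ holds iff ψ holds at some accessible world.
Let φ = Box (q -> (q or Dia r)). Evaluate φ at each world:
  s0 (successors {s0, s1, s4, s5}): φ is true.
  s1 (successors {s1, s2, s4, s5}): φ is true.
  s2 (successors {s0, s1, s5}): φ is true.
  s3 (successors {s3, s4, s5}): φ is true.
  s4 (successors {s0, s3, s4, s6}): φ is true.
  s5 (successors {s0, s1, s3, s6}): φ is true.
  s6 (successors {s0, s1, s6}): φ is true.
For instance, at s5:
  At s5: Box (q -> (q or Dia r)) requires q -> (q or Dia r) at every successor {s0, s1, s3, s6}.
    At s0: q -> (q or Dia r) is true.
    At s1: q -> (q or Dia r) is true.
    At s3: q -> (q or Dia r) is true.
    At s6: q -> (q or Dia r) is true.
  So Box (q -> (q or Dia r)) is true at s5.
Satisfying worlds: {s0, s1, s2, s3, s4, s5, s6}

s0, s1, s2, s3, s4, s5, s6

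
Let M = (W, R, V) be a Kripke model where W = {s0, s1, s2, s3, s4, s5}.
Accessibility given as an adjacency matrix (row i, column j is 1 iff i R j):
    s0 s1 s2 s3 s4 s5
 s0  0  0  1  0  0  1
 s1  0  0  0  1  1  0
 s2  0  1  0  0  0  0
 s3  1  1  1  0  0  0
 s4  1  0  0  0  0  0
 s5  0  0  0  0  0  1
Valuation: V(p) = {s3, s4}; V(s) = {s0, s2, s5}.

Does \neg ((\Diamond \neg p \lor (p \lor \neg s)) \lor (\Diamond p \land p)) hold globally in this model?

No

Let φ = \neg ((\Diamond \neg p \lor (p \lor \neg s)) \lor (\Diamond p \land p)). Evaluate φ at each world:
  s0 (successors {s2, s5}): φ is false.
  s1 (successors {s3, s4}): φ is false.
  s2 (successors {s1}): φ is false.
  s3 (successors {s0, s1, s2}): φ is false.
  s4 (successors {s0}): φ is false.
  s5 (successors {s5}): φ is false.
Detail at s0 (counterexample):
  At s0: (\Diamond \neg p \lor (p \lor \neg s)) \lor (\Diamond p \land p) is true, so \neg ((\Diamond \neg p \lor (p \lor \neg s)) \lor (\Diamond p \land p)) is false.
    At s0: \Diamond \neg p \lor (p \lor \neg s) is true, \Diamond p \land p is false, so (\Diamond \neg p \lor (p \lor \neg s)) \lor (\Diamond p \land p) is true.
      At s0: \Diamond \neg p is true, p \lor \neg s is false, so \Diamond \neg p \lor (p \lor \neg s) is true.
      At s0: \Diamond p is false, p is false, so \Diamond p \land p is false.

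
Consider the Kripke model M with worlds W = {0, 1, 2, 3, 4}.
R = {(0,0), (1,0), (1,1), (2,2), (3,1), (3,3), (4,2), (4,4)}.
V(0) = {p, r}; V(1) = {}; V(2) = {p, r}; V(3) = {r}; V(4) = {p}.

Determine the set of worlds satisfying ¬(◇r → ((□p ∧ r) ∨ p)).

1, 3

Let φ = ¬(◇r → ((□p ∧ r) ∨ p)). Evaluate φ at each world:
  0 (successors {0}): φ is false.
  1 (successors {0, 1}): φ is true.
  2 (successors {2}): φ is false.
  3 (successors {1, 3}): φ is true.
  4 (successors {2, 4}): φ is false.
For instance, at 4:
  At 4: ◇r → ((□p ∧ r) ∨ p) is true, so ¬(◇r → ((□p ∧ r) ∨ p)) is false.
    At 4: ◇r is true, (□p ∧ r) ∨ p is true, so ◇r → ((□p ∧ r) ∨ p) is true.
      At 4: ◇r requires r at some successor in {2, 4}.
        r holds at 2, so ◇r is true at 4.
      At 4: □p ∧ r is false, p is true, so (□p ∧ r) ∨ p is true.
Satisfying worlds: {1, 3}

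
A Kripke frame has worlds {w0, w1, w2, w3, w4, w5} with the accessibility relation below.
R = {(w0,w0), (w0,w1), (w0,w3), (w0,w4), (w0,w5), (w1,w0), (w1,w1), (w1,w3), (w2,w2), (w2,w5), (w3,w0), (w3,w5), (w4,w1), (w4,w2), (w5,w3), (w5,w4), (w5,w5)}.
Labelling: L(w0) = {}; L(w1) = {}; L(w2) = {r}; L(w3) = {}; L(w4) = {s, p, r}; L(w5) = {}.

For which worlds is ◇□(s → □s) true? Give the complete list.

w0, w1, w2, w4, w5

Recall that □ψ holds at a world iff ψ holds at every accessible world, and ◇ψ holds iff ψ holds at some accessible world.
Let φ = ◇□(s → □s). Evaluate φ at each world:
  w0 (successors {w0, w1, w3, w4, w5}): φ is true.
  w1 (successors {w0, w1, w3}): φ is true.
  w2 (successors {w2, w5}): φ is true.
  w3 (successors {w0, w5}): φ is false.
  w4 (successors {w1, w2}): φ is true.
  w5 (successors {w3, w4, w5}): φ is true.
For instance, at w4:
  At w4: ◇□(s → □s) requires □(s → □s) at some successor in {w1, w2}.
    □(s → □s) holds at w1, so ◇□(s → □s) is true at w4.
      At w1: □(s → □s) requires s → □s at every successor {w0, w1, w3}.
        At w0: s → □s is true.
        At w1: s → □s is true.
        At w3: s → □s is true.
      So □(s → □s) is true at w1.
Satisfying worlds: {w0, w1, w2, w4, w5}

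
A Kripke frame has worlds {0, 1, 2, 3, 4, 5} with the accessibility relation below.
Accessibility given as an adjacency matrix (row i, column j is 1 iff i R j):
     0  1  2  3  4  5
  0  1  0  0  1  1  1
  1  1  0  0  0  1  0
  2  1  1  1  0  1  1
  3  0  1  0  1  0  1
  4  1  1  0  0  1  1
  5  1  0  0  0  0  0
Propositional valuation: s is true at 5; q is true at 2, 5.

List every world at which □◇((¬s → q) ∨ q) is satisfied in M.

1, 5

Let φ = □◇((¬s → q) ∨ q). Evaluate φ at each world:
  0 (successors {0, 3, 4, 5}): φ is false.
  1 (successors {0, 4}): φ is true.
  2 (successors {0, 1, 2, 4, 5}): φ is false.
  3 (successors {1, 3, 5}): φ is false.
  4 (successors {0, 1, 4, 5}): φ is false.
  5 (successors {0}): φ is true.
For instance, at 2:
  At 2: □◇((¬s → q) ∨ q) requires ◇((¬s → q) ∨ q) at every successor {0, 1, 2, 4, 5}.
    ◇((¬s → q) ∨ q) fails at 1, so □◇((¬s → q) ∨ q) is false at 2.
      At 1: ◇((¬s → q) ∨ q) requires (¬s → q) ∨ q at some successor in {0, 4}.
        At 0: (¬s → q) ∨ q is false.
        At 4: (¬s → q) ∨ q is false.
      So ◇((¬s → q) ∨ q) is false at 1.
Satisfying worlds: {1, 5}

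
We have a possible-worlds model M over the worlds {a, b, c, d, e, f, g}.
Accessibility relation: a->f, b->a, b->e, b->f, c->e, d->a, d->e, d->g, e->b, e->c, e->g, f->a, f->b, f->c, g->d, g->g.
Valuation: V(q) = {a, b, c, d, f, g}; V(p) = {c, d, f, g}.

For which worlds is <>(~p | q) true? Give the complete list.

a, b, c, d, e, f, g

Recall that <>ψ holds at a world iff ψ holds at some accessible world.
Let φ = <>(~p | q). Evaluate φ at each world:
  a (successors {f}): φ is true.
  b (successors {a, e, f}): φ is true.
  c (successors {e}): φ is true.
  d (successors {a, e, g}): φ is true.
  e (successors {b, c, g}): φ is true.
  f (successors {a, b, c}): φ is true.
  g (successors {d, g}): φ is true.
For instance, at g:
  At g: <>(~p | q) requires ~p | q at some successor in {d, g}.
    ~p | q holds at d, so <>(~p | q) is true at g.
Satisfying worlds: {a, b, c, d, e, f, g}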